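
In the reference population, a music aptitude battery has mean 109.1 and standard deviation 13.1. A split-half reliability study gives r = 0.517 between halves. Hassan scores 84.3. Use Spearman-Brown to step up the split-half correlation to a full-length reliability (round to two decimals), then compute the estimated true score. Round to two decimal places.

92.24

Spearman-Brown: ρ = 2r/(1 + r) = 2(0.517)/(1 + 0.517) = 1.0340/1.517 = 0.6816 → 0.68
T̂ = ρX + (1 − ρ)μ
  = 0.68 × 84.3 + 0.32 × 109.1
  = 57.324 + 34.912
  = 92.236
  ≈ 92.24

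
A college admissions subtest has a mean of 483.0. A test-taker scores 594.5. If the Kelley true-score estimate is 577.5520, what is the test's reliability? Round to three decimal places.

0.848

T̂ = ρX + (1 − ρ)μ  ⇒  T̂ − μ = ρ(X − μ)
ρ = (T̂ − μ)/(X − μ) = (577.5520 − 483.0) / (594.5 − 483.0) = 94.5520 / 111.5 = 0.84800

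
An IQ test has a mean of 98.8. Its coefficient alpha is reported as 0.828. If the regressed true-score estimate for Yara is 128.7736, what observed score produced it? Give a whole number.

135

T̂ = ρX + (1 − ρ)μ  ⇒  X = (T̂ − (1 − ρ)μ) / ρ
X = (128.7736 − 0.172 × 98.8) / 0.828 = (128.7736 − 16.9936) / 0.828 = 111.7800 / 0.828 = 135.00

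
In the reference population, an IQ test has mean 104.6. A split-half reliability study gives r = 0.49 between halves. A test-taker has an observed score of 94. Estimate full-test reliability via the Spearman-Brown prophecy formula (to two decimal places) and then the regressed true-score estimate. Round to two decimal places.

Spearman-Brown: ρ = 2r/(1 + r) = 2(0.49)/(1 + 0.49) = 0.980/1.49 = 0.6577 → 0.66
T̂ = 0.66(94) + 0.34(104.6) = 62.04 + 35.564 = 97.604 → 97.60

97.60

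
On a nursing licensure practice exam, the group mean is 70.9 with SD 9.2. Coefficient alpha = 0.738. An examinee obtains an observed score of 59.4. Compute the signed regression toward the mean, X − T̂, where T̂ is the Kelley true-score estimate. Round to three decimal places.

Kelley's formula gives T̂ = 0.738·59.4 + 0.262·70.9 = 43.8372 + 18.5758 = 62.41300.
X − T̂ = 59.4 − 62.4130 = -3.0130 → -3.013

-3.013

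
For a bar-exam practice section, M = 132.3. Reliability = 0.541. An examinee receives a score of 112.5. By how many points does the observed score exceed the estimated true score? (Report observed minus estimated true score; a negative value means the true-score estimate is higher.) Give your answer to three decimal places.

T̂ = 0.541(112.5) + 0.459(132.3) = 60.8625 + 60.7257 = 121.58820 → 121.5882
X − T̂ = 112.5 − 121.5882 = -9.0882 → -9.088

-9.088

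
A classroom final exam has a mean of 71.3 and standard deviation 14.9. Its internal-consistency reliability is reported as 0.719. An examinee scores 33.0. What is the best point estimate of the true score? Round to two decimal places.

43.76

T̂ = ρX + (1 − ρ)μ
  = 0.719 × 33.0 + 0.281 × 71.3
  = 23.7270 + 20.0353
  = 43.762
  ≈ 43.76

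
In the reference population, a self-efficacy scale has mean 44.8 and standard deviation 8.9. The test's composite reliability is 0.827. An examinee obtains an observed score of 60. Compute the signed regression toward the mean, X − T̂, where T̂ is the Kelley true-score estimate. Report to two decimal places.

T̂ = 0.827(60) + 0.173(44.8) = 49.620 + 7.7504 = 57.3704 → 57.370
X − T̂ = 60 − 57.370 = 2.630 → 2.63

2.63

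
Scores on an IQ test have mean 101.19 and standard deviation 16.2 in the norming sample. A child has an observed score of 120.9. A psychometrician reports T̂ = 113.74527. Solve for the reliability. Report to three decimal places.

0.637

T̂ = ρX + (1 − ρ)μ  ⇒  T̂ − μ = ρ(X − μ)
ρ = (T̂ − μ)/(X − μ) = (113.74527 − 101.19) / (120.9 − 101.19) = 12.55527 / 19.71 = 0.63700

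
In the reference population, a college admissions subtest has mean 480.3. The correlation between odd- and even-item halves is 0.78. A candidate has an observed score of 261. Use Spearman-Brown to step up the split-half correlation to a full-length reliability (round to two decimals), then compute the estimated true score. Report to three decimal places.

287.316

Spearman-Brown: ρ = 2r/(1 + r) = 2(0.78)/(1 + 0.78) = 1.560/1.78 = 0.8764 → 0.88
T̂ = ρX + (1 − ρ)μ
  = 0.88 × 261 + 0.12 × 480.3
  = 229.68 + 57.636
  = 287.3160
  ≈ 287.316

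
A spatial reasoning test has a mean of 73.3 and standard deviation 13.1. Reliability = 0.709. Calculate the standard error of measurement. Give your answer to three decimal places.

SEM = SD · √(1 − ρ) = 13.1 × √0.291 = 13.1 × 0.5394 = 7.0667

7.067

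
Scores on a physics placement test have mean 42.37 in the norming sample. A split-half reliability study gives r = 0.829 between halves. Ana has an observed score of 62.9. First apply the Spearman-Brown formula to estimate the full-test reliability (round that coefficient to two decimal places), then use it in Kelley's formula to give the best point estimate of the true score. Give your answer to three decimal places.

61.052

Spearman-Brown: ρ = 2r/(1 + r) = 2(0.829)/(1 + 0.829) = 1.6580/1.829 = 0.9065 → 0.91
T̂ = 0.91(62.9) + 0.09(42.37) = 57.239 + 3.8133 = 61.0523 → 61.052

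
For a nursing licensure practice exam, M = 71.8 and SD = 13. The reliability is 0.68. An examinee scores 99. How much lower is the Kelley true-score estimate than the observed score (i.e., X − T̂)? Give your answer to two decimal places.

Kelley's formula gives T̂ = 0.68·99 + 0.32·71.8 = 67.32 + 22.976 = 90.2960.
X − T̂ = 99 − 90.296 = 8.704 → 8.70

8.70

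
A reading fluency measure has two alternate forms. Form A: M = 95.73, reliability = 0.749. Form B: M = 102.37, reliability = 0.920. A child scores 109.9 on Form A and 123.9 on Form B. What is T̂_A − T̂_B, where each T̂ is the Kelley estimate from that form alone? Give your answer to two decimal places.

T̂_A = 0.749(109.9) + 0.251(95.73) = 106.3433
T̂_B = 0.920(123.9) + 0.080(102.37) = 122.1776
T̂_A − T̂_B = -15.8343

-15.83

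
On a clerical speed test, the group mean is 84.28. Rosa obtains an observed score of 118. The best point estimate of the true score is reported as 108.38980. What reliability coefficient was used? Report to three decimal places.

0.715

T̂ = ρX + (1 − ρ)μ  ⇒  T̂ − μ = ρ(X − μ)
ρ = (T̂ − μ)/(X − μ) = (108.38980 − 84.28) / (118 − 84.28) = 24.10980 / 33.72 = 0.71500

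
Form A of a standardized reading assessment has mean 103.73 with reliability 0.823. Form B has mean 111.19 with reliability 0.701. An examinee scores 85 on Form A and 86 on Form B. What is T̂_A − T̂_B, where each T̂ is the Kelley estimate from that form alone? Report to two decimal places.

-5.22

T̂_A = 0.823(85) + 0.177(103.73) = 88.3152
T̂_B = 0.701(86) + 0.299(111.19) = 93.5318
T̂_A − T̂_B = -5.2166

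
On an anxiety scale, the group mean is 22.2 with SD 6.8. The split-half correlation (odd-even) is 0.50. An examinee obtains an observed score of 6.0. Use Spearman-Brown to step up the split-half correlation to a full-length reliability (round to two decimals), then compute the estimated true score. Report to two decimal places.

Spearman-Brown: ρ = 2r/(1 + r) = 2(0.50)/(1 + 0.50) = 1.000/1.50 = 0.6667 → 0.67
Regress the observed score toward the mean by the unreliability: T̂ = 0.67·6.0 + 0.33·22.2 = 4.020 + 7.326 = 11.346.

11.35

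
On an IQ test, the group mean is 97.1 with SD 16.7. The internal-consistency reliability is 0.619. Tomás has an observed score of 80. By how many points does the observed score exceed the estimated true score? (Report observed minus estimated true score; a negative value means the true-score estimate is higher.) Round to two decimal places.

Kelley's formula gives T̂ = 0.619·80 + 0.381·97.1 = 49.520 + 36.9951 = 86.5151.
X − T̂ = 80 − 86.515 = -6.515 → -6.52

-6.52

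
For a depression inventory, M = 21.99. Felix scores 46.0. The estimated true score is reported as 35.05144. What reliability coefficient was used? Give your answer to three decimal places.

T̂ = ρX + (1 − ρ)μ  ⇒  T̂ − μ = ρ(X − μ)
ρ = (T̂ − μ)/(X − μ) = (35.05144 − 21.99) / (46.0 − 21.99) = 13.06144 / 24.01 = 0.54400

0.544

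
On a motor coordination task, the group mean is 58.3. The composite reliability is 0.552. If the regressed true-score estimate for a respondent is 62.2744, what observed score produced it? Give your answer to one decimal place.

T̂ = ρX + (1 − ρ)μ  ⇒  X = (T̂ − (1 − ρ)μ) / ρ
X = (62.2744 − 0.448 × 58.3) / 0.552 = (62.2744 − 26.1184) / 0.552 = 36.1560 / 0.552 = 65.500

65.5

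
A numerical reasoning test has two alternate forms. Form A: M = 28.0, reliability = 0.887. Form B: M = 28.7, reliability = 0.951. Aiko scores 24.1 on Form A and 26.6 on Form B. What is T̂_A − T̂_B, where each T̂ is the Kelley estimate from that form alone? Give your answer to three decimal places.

T̂_A = 0.887(24.1) + 0.113(28.0) = 24.54070
T̂_B = 0.951(26.6) + 0.049(28.7) = 26.70290
T̂_A − T̂_B = -2.16220

-2.162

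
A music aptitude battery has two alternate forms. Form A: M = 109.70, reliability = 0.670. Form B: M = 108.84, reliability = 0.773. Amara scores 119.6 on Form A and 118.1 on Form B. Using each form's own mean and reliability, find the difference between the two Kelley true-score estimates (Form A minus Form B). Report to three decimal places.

T̂_A = 0.670(119.6) + 0.330(109.70) = 116.33300
T̂_B = 0.773(118.1) + 0.227(108.84) = 115.99798
T̂_A − T̂_B = 0.33502

0.335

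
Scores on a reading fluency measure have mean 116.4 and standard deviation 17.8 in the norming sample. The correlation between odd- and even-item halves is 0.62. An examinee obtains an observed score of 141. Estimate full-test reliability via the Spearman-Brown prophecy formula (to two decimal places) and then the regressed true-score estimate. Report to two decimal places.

135.34

Spearman-Brown: ρ = 2r/(1 + r) = 2(0.62)/(1 + 0.62) = 1.240/1.62 = 0.7654 → 0.77
T̂ = ρX + (1 − ρ)μ
  = 0.77 × 141 + 0.23 × 116.4
  = 108.57 + 26.772
  = 135.342
  ≈ 135.34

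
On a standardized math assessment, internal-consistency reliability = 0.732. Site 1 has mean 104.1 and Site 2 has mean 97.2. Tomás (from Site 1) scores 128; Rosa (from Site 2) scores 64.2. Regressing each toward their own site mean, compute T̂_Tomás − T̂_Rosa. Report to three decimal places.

48.551

T̂_Tomás = 0.732(128) + 0.268(104.1) = 121.59480
T̂_Rosa = 0.732(64.2) + 0.268(97.2) = 73.04400
Difference = 121.59480 − 73.04400 = 48.55080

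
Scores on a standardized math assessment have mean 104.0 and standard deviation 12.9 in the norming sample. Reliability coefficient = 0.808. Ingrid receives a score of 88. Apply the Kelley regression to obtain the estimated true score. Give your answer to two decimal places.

T̂ = ρX + (1 − ρ)μ
  = 0.808 × 88 + 0.192 × 104.0
  = 71.104 + 19.9680
  = 91.072
  ≈ 91.07

91.07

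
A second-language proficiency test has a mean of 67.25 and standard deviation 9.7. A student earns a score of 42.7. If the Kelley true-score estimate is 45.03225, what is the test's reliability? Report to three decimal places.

T̂ = ρX + (1 − ρ)μ  ⇒  T̂ − μ = ρ(X − μ)
ρ = (T̂ − μ)/(X − μ) = (45.03225 − 67.25) / (42.7 − 67.25) = -22.21775 / -24.55 = 0.90500

0.905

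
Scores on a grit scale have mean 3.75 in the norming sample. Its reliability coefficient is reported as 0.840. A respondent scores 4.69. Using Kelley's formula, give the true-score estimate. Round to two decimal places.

4.54

T̂ = ρX + (1 − ρ)μ
  = 0.840 × 4.69 + 0.160 × 3.75
  = 3.93960 + 0.60000
  = 4.540
  ≈ 4.54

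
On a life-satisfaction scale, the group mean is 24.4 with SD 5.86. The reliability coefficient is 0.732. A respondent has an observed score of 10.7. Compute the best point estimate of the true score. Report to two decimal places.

14.37

Weight the observed score by reliability and the mean by (1 − reliability): T̂ = 0.732·10.7 + 0.268·24.4 = 7.8324 + 6.5392 = 14.372.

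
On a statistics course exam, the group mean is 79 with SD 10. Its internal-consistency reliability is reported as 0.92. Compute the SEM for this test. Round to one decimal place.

SEM = SD · √(1 − ρ) = 10 × √0.08 = 10 × 0.2828 = 2.828

2.8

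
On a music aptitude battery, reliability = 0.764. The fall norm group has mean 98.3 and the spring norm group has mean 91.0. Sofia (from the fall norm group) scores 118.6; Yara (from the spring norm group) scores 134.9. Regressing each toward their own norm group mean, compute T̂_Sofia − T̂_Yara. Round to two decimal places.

T̂_Sofia = 0.764(118.6) + 0.236(98.3) = 113.8092
T̂_Yara = 0.764(134.9) + 0.236(91.0) = 124.5396
Difference = 113.8092 − 124.5396 = -10.7304

-10.73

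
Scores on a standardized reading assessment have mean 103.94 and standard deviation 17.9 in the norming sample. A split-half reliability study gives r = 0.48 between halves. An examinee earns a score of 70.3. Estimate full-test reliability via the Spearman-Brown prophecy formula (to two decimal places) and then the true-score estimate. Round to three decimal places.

Spearman-Brown: ρ = 2r/(1 + r) = 2(0.48)/(1 + 0.48) = 0.960/1.48 = 0.6486 → 0.65
Weight the observed score by reliability and the mean by (1 − reliability): T̂ = 0.65·70.3 + 0.35·103.94 = 45.695 + 36.3790 = 82.0740.

82.074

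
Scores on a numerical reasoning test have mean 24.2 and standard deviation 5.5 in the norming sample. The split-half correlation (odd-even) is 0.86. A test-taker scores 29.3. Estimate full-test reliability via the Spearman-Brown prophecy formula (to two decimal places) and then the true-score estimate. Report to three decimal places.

28.892

Spearman-Brown: ρ = 2r/(1 + r) = 2(0.86)/(1 + 0.86) = 1.720/1.86 = 0.9247 → 0.92
T̂ = 0.92(29.3) + 0.08(24.2) = 26.956 + 1.936 = 28.8920 → 28.892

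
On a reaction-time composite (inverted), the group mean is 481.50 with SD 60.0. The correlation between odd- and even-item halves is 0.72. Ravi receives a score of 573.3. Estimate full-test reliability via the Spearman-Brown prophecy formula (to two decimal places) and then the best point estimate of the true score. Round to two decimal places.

Spearman-Brown: ρ = 2r/(1 + r) = 2(0.72)/(1 + 0.72) = 1.440/1.72 = 0.8372 → 0.84
T̂ = ρX + (1 − ρ)μ
  = 0.84 × 573.3 + 0.16 × 481.50
  = 481.572 + 77.0400
  = 558.612
  ≈ 558.61

558.61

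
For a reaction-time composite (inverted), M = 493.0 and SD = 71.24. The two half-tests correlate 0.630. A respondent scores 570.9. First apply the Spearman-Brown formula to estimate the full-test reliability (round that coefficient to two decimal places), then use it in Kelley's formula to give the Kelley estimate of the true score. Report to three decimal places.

552.983

Spearman-Brown: ρ = 2r/(1 + r) = 2(0.630)/(1 + 0.630) = 1.2600/1.630 = 0.7730 → 0.77
T̂ = ρX + (1 − ρ)μ
  = 0.77 × 570.9 + 0.23 × 493.0
  = 439.593 + 113.390
  = 552.9830
  ≈ 552.983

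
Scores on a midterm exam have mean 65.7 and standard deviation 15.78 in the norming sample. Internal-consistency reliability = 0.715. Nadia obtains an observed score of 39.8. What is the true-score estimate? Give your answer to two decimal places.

47.18

T̂ = 0.715(39.8) + 0.285(65.7) = 28.4570 + 18.7245 = 47.181 → 47.18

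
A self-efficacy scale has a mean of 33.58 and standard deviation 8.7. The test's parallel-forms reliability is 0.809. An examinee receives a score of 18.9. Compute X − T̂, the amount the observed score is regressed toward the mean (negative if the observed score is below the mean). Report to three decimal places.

T̂ = 0.809(18.9) + 0.191(33.58) = 15.2901 + 6.41378 = 21.70388 → 21.7039
X − T̂ = 18.9 − 21.7039 = -2.8039 → -2.804

-2.804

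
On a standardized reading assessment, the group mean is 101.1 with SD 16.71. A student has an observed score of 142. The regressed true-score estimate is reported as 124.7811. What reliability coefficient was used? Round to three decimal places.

T̂ = ρX + (1 − ρ)μ  ⇒  T̂ − μ = ρ(X − μ)
ρ = (T̂ − μ)/(X − μ) = (124.7811 − 101.1) / (142 − 101.1) = 23.6811 / 40.9 = 0.57900

0.579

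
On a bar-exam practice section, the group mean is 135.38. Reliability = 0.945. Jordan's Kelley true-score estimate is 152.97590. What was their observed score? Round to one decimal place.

154.0

T̂ = ρX + (1 − ρ)μ  ⇒  X = (T̂ − (1 − ρ)μ) / ρ
X = (152.97590 − 0.055 × 135.38) / 0.945 = (152.97590 − 7.44590) / 0.945 = 145.53000 / 0.945 = 154.000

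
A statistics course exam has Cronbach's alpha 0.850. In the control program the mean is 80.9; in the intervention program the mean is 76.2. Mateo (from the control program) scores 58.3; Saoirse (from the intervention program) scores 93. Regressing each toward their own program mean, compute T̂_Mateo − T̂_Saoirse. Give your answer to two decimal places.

-28.79

T̂_Mateo = 0.850(58.3) + 0.150(80.9) = 61.6900
T̂_Saoirse = 0.850(93) + 0.150(76.2) = 90.4800
Difference = 61.6900 − 90.4800 = -28.7900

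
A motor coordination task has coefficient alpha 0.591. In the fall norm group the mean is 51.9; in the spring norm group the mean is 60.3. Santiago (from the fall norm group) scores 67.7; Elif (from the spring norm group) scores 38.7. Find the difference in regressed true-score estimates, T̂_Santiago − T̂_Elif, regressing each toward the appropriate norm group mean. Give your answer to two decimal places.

T̂_Santiago = 0.591(67.7) + 0.409(51.9) = 61.2378
T̂_Elif = 0.591(38.7) + 0.409(60.3) = 47.5344
Difference = 61.2378 − 47.5344 = 13.7034

13.70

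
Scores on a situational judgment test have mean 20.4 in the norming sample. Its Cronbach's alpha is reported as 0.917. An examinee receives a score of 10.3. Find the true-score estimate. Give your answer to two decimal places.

Weight the observed score by reliability and the mean by (1 − reliability): T̂ = 0.917·10.3 + 0.083·20.4 = 9.4451 + 1.6932 = 11.138.

11.14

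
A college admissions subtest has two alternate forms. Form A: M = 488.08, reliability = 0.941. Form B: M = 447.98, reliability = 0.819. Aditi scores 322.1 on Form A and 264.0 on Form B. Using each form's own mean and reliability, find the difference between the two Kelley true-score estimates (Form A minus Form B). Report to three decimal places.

34.592

T̂_A = 0.941(322.1) + 0.059(488.08) = 331.89282
T̂_B = 0.819(264.0) + 0.181(447.98) = 297.30038
T̂_A − T̂_B = 34.59244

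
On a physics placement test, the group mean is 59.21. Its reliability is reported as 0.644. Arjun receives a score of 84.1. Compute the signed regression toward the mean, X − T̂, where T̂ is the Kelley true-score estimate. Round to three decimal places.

8.861

T̂ = 0.644(84.1) + 0.356(59.21) = 54.1604 + 21.07876 = 75.23916 → 75.2392
X − T̂ = 84.1 − 75.2392 = 8.8608 → 8.861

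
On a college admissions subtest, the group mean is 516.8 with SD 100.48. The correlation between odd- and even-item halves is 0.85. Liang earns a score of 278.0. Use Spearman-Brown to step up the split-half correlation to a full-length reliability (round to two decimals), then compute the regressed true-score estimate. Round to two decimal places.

297.10

Spearman-Brown: ρ = 2r/(1 + r) = 2(0.85)/(1 + 0.85) = 1.700/1.85 = 0.9189 → 0.92
T̂ = 0.92(278.0) + 0.08(516.8) = 255.760 + 41.344 = 297.104 → 297.10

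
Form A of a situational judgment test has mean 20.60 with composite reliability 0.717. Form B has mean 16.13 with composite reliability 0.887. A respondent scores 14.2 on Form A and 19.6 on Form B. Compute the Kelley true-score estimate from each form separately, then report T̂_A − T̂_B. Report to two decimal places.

-3.20

T̂_A = 0.717(14.2) + 0.283(20.60) = 16.0112
T̂_B = 0.887(19.6) + 0.113(16.13) = 19.2079
T̂_A − T̂_B = -3.1967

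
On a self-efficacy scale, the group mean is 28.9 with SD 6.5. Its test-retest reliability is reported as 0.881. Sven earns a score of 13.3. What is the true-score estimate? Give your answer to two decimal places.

T̂ = 0.881(13.3) + 0.119(28.9) = 11.7173 + 3.4391 = 15.156 → 15.16

15.16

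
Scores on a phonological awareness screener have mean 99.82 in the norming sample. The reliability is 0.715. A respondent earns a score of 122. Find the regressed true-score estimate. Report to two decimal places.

115.68

Weight the observed score by reliability and the mean by (1 − reliability): T̂ = 0.715·122 + 0.285·99.82 = 87.230 + 28.44870 = 115.679.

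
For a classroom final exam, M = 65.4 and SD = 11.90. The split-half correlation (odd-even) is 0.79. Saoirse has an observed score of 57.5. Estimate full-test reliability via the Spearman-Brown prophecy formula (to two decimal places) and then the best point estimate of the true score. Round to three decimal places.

58.448

Spearman-Brown: ρ = 2r/(1 + r) = 2(0.79)/(1 + 0.79) = 1.580/1.79 = 0.8827 → 0.88
Regress the observed score toward the mean by the unreliability: T̂ = 0.88·57.5 + 0.12·65.4 = 50.600 + 7.848 = 58.4480.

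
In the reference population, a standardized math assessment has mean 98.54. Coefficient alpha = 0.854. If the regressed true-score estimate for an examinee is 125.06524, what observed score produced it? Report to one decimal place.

T̂ = ρX + (1 − ρ)μ  ⇒  X = (T̂ − (1 − ρ)μ) / ρ
X = (125.06524 − 0.146 × 98.54) / 0.854 = (125.06524 − 14.38684) / 0.854 = 110.67840 / 0.854 = 129.600

129.6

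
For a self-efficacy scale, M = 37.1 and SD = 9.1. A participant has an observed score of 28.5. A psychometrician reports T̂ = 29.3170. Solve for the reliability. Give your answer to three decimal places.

0.905

T̂ = ρX + (1 − ρ)μ  ⇒  T̂ − μ = ρ(X − μ)
ρ = (T̂ − μ)/(X − μ) = (29.3170 − 37.1) / (28.5 − 37.1) = -7.7830 / -8.6 = 0.90500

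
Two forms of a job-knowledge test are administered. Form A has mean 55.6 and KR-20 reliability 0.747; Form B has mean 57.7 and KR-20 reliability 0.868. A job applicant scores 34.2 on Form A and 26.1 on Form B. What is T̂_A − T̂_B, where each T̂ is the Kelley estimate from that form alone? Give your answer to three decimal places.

9.343

T̂_A = 0.747(34.2) + 0.253(55.6) = 39.61420
T̂_B = 0.868(26.1) + 0.132(57.7) = 30.27120
T̂_A − T̂_B = 9.34300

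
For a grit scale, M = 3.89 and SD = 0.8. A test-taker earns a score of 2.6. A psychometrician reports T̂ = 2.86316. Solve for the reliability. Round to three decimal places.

T̂ = ρX + (1 − ρ)μ  ⇒  T̂ − μ = ρ(X − μ)
ρ = (T̂ − μ)/(X − μ) = (2.86316 − 3.89) / (2.6 − 3.89) = -1.02684 / -1.29 = 0.79600

0.796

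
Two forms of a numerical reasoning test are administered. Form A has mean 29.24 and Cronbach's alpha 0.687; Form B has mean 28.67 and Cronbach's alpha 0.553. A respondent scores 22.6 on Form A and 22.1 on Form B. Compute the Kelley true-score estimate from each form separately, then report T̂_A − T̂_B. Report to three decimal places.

-0.358

T̂_A = 0.687(22.6) + 0.313(29.24) = 24.67832
T̂_B = 0.553(22.1) + 0.447(28.67) = 25.03679
T̂_A − T̂_B = -0.35847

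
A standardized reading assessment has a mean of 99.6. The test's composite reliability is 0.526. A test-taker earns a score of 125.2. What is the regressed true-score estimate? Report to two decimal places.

113.07

T̂ = ρX + (1 − ρ)μ
  = 0.526 × 125.2 + 0.474 × 99.6
  = 65.8552 + 47.2104
  = 113.066
  ≈ 113.07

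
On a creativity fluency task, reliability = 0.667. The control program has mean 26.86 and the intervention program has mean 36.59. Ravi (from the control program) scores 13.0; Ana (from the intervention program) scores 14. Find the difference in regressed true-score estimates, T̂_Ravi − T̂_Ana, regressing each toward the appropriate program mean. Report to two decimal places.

T̂_Ravi = 0.667(13.0) + 0.333(26.86) = 17.6154
T̂_Ana = 0.667(14) + 0.333(36.59) = 21.5225
Difference = 17.6154 − 21.5225 = -3.9071

-3.91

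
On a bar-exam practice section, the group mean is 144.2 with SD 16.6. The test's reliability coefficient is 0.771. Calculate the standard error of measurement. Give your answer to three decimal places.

7.944

SEM = SD · √(1 − ρ) = 16.6 × √0.229 = 16.6 × 0.4785 = 7.9438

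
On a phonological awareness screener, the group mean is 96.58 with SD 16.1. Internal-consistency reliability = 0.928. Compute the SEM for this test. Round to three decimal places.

4.320

SEM = SD · √(1 − ρ) = 16.1 × √0.072 = 16.1 × 0.2683 = 4.3201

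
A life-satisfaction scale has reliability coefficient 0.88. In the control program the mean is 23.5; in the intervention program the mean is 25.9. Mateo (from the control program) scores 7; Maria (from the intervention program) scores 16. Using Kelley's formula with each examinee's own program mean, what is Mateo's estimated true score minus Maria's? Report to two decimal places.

T̂_Mateo = 0.88(7) + 0.12(23.5) = 8.9800
T̂_Maria = 0.88(16) + 0.12(25.9) = 17.1880
Difference = 8.9800 − 17.1880 = -8.2080

-8.21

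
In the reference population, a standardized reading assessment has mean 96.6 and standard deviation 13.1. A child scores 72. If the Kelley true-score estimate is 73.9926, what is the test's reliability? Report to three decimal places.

T̂ = ρX + (1 − ρ)μ  ⇒  T̂ − μ = ρ(X − μ)
ρ = (T̂ − μ)/(X − μ) = (73.9926 − 96.6) / (72 − 96.6) = -22.6074 / -24.6 = 0.91900

0.919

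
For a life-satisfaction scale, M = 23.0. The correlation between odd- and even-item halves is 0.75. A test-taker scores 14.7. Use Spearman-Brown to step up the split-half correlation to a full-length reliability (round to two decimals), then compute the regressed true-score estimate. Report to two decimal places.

15.86

Spearman-Brown: ρ = 2r/(1 + r) = 2(0.75)/(1 + 0.75) = 1.500/1.75 = 0.8571 → 0.86
Regress the observed score toward the mean by the unreliability: T̂ = 0.86·14.7 + 0.14·23.0 = 12.642 + 3.220 = 15.862.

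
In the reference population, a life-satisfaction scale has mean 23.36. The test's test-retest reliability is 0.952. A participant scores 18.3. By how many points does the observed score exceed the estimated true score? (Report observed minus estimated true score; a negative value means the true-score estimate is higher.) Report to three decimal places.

Kelley's formula gives T̂ = 0.952·18.3 + 0.048·23.36 = 17.4216 + 1.12128 = 18.54288.
X − T̂ = 18.3 − 18.5429 = -0.2429 → -0.243

-0.243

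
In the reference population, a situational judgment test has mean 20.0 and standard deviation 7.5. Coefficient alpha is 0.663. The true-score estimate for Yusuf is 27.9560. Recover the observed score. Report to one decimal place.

T̂ = ρX + (1 − ρ)μ  ⇒  X = (T̂ − (1 − ρ)μ) / ρ
X = (27.9560 − 0.337 × 20.0) / 0.663 = (27.9560 − 6.7400) / 0.663 = 21.2160 / 0.663 = 32.000

32.0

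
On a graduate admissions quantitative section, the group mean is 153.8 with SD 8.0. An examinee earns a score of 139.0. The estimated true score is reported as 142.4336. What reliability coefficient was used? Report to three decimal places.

T̂ = ρX + (1 − ρ)μ  ⇒  T̂ − μ = ρ(X − μ)
ρ = (T̂ − μ)/(X − μ) = (142.4336 − 153.8) / (139.0 − 153.8) = -11.3664 / -14.8 = 0.76800

0.768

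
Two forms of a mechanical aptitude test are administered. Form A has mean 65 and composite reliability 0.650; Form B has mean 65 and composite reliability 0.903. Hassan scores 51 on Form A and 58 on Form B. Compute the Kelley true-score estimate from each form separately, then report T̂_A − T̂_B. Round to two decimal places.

-2.78

T̂_A = 0.650(51) + 0.350(65) = 55.9000
T̂_B = 0.903(58) + 0.097(65) = 58.6790
T̂_A − T̂_B = -2.7790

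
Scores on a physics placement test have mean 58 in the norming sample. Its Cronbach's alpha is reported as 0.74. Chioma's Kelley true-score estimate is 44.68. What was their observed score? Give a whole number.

T̂ = ρX + (1 − ρ)μ  ⇒  X = (T̂ − (1 − ρ)μ) / ρ
X = (44.68 − 0.26 × 58) / 0.74 = (44.68 − 15.08) / 0.74 = 29.60 / 0.74 = 40.00

40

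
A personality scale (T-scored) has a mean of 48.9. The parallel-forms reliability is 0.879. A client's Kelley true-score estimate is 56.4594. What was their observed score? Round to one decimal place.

T̂ = ρX + (1 − ρ)μ  ⇒  X = (T̂ − (1 − ρ)μ) / ρ
X = (56.4594 − 0.121 × 48.9) / 0.879 = (56.4594 − 5.9169) / 0.879 = 50.5425 / 0.879 = 57.500

57.5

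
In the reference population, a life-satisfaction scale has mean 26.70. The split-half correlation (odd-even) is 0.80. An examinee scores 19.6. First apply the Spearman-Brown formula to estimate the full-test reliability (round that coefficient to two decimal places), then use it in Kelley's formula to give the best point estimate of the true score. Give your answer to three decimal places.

20.381

Spearman-Brown: ρ = 2r/(1 + r) = 2(0.80)/(1 + 0.80) = 1.600/1.80 = 0.8889 → 0.89
Kelley's formula gives T̂ = 0.89·19.6 + 0.11·26.70 = 17.444 + 2.9370 = 20.3810.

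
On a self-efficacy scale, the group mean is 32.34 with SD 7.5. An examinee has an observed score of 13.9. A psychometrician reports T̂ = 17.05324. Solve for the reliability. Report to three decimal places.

0.829

T̂ = ρX + (1 − ρ)μ  ⇒  T̂ − μ = ρ(X − μ)
ρ = (T̂ − μ)/(X − μ) = (17.05324 − 32.34) / (13.9 − 32.34) = -15.28676 / -18.44 = 0.82900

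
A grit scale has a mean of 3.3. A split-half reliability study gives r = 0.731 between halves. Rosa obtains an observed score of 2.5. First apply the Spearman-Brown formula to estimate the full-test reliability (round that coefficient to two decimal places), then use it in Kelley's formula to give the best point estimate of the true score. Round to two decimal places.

Spearman-Brown: ρ = 2r/(1 + r) = 2(0.731)/(1 + 0.731) = 1.4620/1.731 = 0.8446 → 0.84
T̂ = ρX + (1 − ρ)μ
  = 0.84 × 2.5 + 0.16 × 3.3
  = 2.100 + 0.528
  = 2.628
  ≈ 2.63

2.63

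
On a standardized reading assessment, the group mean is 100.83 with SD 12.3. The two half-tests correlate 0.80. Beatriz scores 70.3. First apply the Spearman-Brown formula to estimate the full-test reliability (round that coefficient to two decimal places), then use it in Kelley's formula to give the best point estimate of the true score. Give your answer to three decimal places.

73.658

Spearman-Brown: ρ = 2r/(1 + r) = 2(0.80)/(1 + 0.80) = 1.600/1.80 = 0.8889 → 0.89
T̂ = 0.89(70.3) + 0.11(100.83) = 62.567 + 11.0913 = 73.6583 → 73.658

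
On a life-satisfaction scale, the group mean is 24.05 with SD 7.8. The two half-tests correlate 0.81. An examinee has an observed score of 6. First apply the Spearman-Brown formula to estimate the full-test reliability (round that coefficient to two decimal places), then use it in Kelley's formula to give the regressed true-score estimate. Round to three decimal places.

Spearman-Brown: ρ = 2r/(1 + r) = 2(0.81)/(1 + 0.81) = 1.620/1.81 = 0.8950 → 0.90
Weight the observed score by reliability and the mean by (1 − reliability): T̂ = 0.90·6 + 0.10·24.05 = 5.40 + 2.4050 = 7.8050.

7.805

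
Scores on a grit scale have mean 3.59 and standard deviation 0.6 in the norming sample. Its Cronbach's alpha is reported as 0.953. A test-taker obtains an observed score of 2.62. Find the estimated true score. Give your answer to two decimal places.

T̂ = 0.953(2.62) + 0.047(3.59) = 2.49686 + 0.16873 = 2.666 → 2.67

2.67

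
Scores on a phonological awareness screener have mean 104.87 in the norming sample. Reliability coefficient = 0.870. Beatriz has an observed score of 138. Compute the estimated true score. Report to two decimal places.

133.69

T̂ = 0.870(138) + 0.130(104.87) = 120.060 + 13.63310 = 133.693 → 133.69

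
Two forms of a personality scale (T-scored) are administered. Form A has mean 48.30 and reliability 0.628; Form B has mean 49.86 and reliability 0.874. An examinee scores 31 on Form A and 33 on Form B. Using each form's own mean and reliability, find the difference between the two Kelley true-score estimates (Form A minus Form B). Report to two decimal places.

2.31

T̂_A = 0.628(31) + 0.372(48.30) = 37.4356
T̂_B = 0.874(33) + 0.126(49.86) = 35.1244
T̂_A − T̂_B = 2.3112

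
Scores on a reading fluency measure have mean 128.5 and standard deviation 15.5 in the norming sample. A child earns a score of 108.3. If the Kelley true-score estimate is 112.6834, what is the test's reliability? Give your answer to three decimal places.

T̂ = ρX + (1 − ρ)μ  ⇒  T̂ − μ = ρ(X − μ)
ρ = (T̂ − μ)/(X − μ) = (112.6834 − 128.5) / (108.3 − 128.5) = -15.8166 / -20.2 = 0.78300

0.783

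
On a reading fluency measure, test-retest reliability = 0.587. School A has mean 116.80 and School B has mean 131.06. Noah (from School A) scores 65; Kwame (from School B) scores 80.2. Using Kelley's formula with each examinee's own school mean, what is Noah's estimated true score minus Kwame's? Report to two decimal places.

T̂_Noah = 0.587(65) + 0.413(116.80) = 86.3934
T̂_Kwame = 0.587(80.2) + 0.413(131.06) = 101.2052
Difference = 86.3934 − 101.2052 = -14.8118

-14.81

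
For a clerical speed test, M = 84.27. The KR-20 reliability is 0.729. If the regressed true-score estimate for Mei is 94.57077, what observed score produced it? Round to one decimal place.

98.4

T̂ = ρX + (1 − ρ)μ  ⇒  X = (T̂ − (1 − ρ)μ) / ρ
X = (94.57077 − 0.271 × 84.27) / 0.729 = (94.57077 − 22.83717) / 0.729 = 71.73360 / 0.729 = 98.400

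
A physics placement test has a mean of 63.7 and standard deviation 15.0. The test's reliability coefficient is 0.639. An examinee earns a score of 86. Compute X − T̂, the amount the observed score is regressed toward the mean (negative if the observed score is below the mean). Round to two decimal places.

T̂ = 0.639(86) + 0.361(63.7) = 54.954 + 22.9957 = 77.9497 → 77.950
X − T̂ = 86 − 77.950 = 8.050 → 8.05

8.05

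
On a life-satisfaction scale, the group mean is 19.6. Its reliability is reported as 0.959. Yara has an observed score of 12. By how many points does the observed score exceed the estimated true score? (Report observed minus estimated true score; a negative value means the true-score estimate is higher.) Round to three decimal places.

T̂ = 0.959(12) + 0.041(19.6) = 11.508 + 0.8036 = 12.31160 → 12.3116
X − T̂ = 12 − 12.3116 = -0.3116 → -0.312

-0.312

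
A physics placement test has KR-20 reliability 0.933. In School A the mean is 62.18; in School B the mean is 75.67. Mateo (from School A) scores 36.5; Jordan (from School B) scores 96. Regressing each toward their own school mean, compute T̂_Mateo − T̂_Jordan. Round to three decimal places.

-56.417

T̂_Mateo = 0.933(36.5) + 0.067(62.18) = 38.22056
T̂_Jordan = 0.933(96) + 0.067(75.67) = 94.63789
Difference = 38.22056 − 94.63789 = -56.41733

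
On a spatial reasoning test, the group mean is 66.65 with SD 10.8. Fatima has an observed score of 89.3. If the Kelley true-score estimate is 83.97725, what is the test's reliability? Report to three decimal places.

T̂ = ρX + (1 − ρ)μ  ⇒  T̂ − μ = ρ(X − μ)
ρ = (T̂ − μ)/(X − μ) = (83.97725 − 66.65) / (89.3 − 66.65) = 17.32725 / 22.65 = 0.76500

0.765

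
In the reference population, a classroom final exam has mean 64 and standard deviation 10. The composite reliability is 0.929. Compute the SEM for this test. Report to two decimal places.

SEM = SD · √(1 − ρ) = 10 × √0.071 = 10 × 0.2665 = 2.665

2.66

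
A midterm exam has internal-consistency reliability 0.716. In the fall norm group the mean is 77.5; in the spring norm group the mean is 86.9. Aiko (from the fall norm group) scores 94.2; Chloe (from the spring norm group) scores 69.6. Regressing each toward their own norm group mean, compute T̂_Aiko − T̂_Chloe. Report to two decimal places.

T̂_Aiko = 0.716(94.2) + 0.284(77.5) = 89.4572
T̂_Chloe = 0.716(69.6) + 0.284(86.9) = 74.5132
Difference = 89.4572 − 74.5132 = 14.9440

14.94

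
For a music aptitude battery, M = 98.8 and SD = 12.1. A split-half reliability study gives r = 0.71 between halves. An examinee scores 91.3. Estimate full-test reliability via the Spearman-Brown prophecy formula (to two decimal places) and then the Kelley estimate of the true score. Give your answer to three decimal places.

Spearman-Brown: ρ = 2r/(1 + r) = 2(0.71)/(1 + 0.71) = 1.420/1.71 = 0.8304 → 0.83
T̂ = 0.83(91.3) + 0.17(98.8) = 75.779 + 16.796 = 92.5750 → 92.575

92.575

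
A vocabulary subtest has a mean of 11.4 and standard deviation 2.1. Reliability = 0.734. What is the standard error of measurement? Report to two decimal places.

1.08

SEM = SD · √(1 − ρ) = 2.1 × √0.266 = 2.1 × 0.5158 = 1.083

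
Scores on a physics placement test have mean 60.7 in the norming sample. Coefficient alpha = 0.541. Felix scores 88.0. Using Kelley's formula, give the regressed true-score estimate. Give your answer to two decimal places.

75.47

T̂ = 0.541(88.0) + 0.459(60.7) = 47.6080 + 27.8613 = 75.469 → 75.47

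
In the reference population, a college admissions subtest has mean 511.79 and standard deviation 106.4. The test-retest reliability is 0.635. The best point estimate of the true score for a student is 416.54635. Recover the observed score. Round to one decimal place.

T̂ = ρX + (1 − ρ)μ  ⇒  X = (T̂ − (1 − ρ)μ) / ρ
X = (416.54635 − 0.365 × 511.79) / 0.635 = (416.54635 − 186.80335) / 0.635 = 229.74300 / 0.635 = 361.800

361.8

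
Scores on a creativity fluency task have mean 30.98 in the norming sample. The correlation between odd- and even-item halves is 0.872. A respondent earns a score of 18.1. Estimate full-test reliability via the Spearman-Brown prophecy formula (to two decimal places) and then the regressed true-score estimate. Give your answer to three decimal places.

Spearman-Brown: ρ = 2r/(1 + r) = 2(0.872)/(1 + 0.872) = 1.7440/1.872 = 0.9316 → 0.93
T̂ = ρX + (1 − ρ)μ
  = 0.93 × 18.1 + 0.07 × 30.98
  = 16.833 + 2.1686
  = 19.0016
  ≈ 19.002

19.002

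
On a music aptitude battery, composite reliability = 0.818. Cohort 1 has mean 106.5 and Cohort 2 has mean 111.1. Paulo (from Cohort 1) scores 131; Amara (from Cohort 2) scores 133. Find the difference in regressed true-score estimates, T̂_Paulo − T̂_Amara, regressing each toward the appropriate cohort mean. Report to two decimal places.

T̂_Paulo = 0.818(131) + 0.182(106.5) = 126.5410
T̂_Amara = 0.818(133) + 0.182(111.1) = 129.0142
Difference = 126.5410 − 129.0142 = -2.4732

-2.47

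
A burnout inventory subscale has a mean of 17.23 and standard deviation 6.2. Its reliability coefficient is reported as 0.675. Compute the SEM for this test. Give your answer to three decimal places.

SEM = SD · √(1 − ρ) = 6.2 × √0.325 = 6.2 × 0.5701 = 3.5345

3.535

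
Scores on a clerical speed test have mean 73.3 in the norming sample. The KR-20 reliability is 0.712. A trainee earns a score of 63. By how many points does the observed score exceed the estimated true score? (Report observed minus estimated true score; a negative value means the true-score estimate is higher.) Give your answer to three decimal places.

Weight the observed score by reliability and the mean by (1 − reliability): T̂ = 0.712·63 + 0.288·73.3 = 44.856 + 21.1104 = 65.96640.
X − T̂ = 63 − 65.9664 = -2.9664 → -2.966

-2.966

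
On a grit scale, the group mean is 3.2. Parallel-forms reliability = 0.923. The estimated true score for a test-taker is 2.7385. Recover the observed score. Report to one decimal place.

2.7

T̂ = ρX + (1 − ρ)μ  ⇒  X = (T̂ − (1 − ρ)μ) / ρ
X = (2.7385 − 0.077 × 3.2) / 0.923 = (2.7385 − 0.2464) / 0.923 = 2.4921 / 0.923 = 2.700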